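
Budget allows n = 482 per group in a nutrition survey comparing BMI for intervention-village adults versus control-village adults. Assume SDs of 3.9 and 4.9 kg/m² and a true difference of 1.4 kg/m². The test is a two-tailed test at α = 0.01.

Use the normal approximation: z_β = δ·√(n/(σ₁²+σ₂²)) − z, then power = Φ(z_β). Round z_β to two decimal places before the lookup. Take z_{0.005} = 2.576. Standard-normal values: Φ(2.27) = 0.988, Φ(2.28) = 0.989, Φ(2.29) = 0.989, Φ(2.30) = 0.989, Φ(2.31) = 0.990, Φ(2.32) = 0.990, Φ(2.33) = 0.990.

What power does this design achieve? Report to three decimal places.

z_β = δ·√(n/(σ₁²+σ₂²)) − z_{α/2}
    = 1.4 · √(482/39.22) − 2.576
    = 1.4 · 3.50566 − 2.576
    = 4.9079 − 2.576 = 2.3319 → 2.33
Power = Φ(2.33) = 0.990.

Power ≈ 0.990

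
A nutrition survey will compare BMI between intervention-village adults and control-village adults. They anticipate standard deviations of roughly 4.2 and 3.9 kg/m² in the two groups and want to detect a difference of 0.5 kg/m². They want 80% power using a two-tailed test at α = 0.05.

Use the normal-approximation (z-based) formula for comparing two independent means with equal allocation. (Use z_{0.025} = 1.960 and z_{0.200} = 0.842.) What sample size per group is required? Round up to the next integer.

n = 1032 per group

n = (z_{α/2} + z_β)² · (σ₁² + σ₂²) / δ²
  = (1.960 + 0.842)² · (4.2² + 3.9² = 32.85) / 0.5²
  = 7.8512 · 32.85 / 0.25
  = 1031.65
Round up → n = 1032 per group.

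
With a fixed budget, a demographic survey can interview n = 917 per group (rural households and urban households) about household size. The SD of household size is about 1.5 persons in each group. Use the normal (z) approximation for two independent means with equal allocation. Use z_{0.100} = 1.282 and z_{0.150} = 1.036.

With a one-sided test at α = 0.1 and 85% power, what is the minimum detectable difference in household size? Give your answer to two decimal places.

δ = (z_α + z_β) · √((σ₁²+σ₂²)/n)
  = (1.282 + 1.036) · √(4.5/917)
  = 2.318 · √0.00491
  = 2.318 · 0.0701
  = 0.1624

Minimum detectable difference ≈ 0.16 persons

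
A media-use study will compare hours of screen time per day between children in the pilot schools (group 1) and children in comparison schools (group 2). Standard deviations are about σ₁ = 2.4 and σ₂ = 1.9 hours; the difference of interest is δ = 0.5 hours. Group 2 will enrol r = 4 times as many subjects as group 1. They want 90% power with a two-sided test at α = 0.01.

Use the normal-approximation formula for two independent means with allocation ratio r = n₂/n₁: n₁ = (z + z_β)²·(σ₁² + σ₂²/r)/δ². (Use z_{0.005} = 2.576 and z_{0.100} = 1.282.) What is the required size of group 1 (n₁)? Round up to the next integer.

n₁ = 397

n₁ = (z_{α/2} + z_β)² · (σ₁² + σ₂²/r) / δ²
   = (2.576 + 1.282)² · (2.4² + 1.9²/4) / 0.5²
   = 14.8842 · (5.76 + 0.9025) / 0.25
   = 14.8842 · 6.6625 / 0.25
   = 396.66
Round up → n₁ = 397; n₂ = r·n₁ = 4 × 397 = 1588.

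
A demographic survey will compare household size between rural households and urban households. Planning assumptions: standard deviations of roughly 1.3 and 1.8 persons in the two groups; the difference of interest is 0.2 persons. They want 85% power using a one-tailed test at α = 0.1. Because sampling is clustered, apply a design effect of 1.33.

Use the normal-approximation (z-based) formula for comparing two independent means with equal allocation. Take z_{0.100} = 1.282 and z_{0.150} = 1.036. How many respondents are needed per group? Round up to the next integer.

n = 881 per group

n = (z_α + z_β)² · (σ₁² + σ₂²) / δ²
  = (1.282 + 1.036)² · (1.3² + 1.8² = 4.93) / 0.2²
  = 5.3731 · 4.93 / 0.04
  = 662.24
Design effect: 1.33 × 662.24 = 880.78.
Round up → n = 881 per group.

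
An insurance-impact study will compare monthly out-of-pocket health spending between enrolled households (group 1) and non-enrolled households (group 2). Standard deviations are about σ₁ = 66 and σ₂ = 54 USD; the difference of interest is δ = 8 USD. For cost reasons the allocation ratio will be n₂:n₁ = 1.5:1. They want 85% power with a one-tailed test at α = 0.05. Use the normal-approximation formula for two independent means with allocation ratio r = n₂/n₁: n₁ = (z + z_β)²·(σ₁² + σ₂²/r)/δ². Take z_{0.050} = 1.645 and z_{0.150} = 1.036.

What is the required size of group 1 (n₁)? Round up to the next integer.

n₁ = 708

n₁ = (z_α + z_β)² · (σ₁² + σ₂²/r) / δ²
   = (1.645 + 1.036)² · (66² + 54²/1.5) / 8²
   = 7.1878 · (4356 + 1944) / 64
   = 7.1878 · 6300 / 64
   = 707.55
Round up → n₁ = 708; n₂ = r·n₁ = 1.5 × 708 = 1062.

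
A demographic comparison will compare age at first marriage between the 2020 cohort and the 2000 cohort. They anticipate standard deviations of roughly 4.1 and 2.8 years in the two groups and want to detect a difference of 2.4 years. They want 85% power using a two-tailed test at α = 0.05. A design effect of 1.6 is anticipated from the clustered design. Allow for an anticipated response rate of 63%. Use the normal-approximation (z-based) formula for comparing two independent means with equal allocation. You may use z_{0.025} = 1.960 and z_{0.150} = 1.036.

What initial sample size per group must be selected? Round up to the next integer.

n = (z_{α/2} + z_β)² · (σ₁² + σ₂²) / δ²
  = (1.960 + 1.036)² · (4.1² + 2.8² = 24.65) / 2.4²
  = 8.9760 · 24.65 / 5.76
  = 38.41
Design effect: 1.6 × 38.41 = 61.46.
Adjust for 63% response: 61.46 / 0.63 = 97.56.
Round up → n = 98 per group.

n = 98 per group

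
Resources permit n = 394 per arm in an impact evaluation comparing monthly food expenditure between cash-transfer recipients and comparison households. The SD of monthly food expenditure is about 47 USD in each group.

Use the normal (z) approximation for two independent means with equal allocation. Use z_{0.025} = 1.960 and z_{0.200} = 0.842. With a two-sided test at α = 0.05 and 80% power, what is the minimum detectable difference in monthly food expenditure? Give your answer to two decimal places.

δ = (z_{α/2} + z_β) · √((σ₁²+σ₂²)/n)
  = (1.960 + 0.842) · √(4418/394)
  = 2.802 · √11.2132
  = 2.802 · 3.3486
  = 9.3828

Minimum detectable difference ≈ 9.38 USD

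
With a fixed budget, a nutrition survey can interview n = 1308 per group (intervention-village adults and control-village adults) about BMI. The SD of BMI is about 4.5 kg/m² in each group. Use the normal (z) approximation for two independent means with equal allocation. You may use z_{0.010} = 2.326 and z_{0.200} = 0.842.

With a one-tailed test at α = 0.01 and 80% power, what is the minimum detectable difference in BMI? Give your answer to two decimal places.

δ = (z_α + z_β) · √((σ₁²+σ₂²)/n)
  = (2.326 + 0.842) · √(40.5/1308)
  = 3.168 · √0.03096
  = 3.168 · 0.1760
  = 0.5575

Minimum detectable difference ≈ 0.56 kg/m²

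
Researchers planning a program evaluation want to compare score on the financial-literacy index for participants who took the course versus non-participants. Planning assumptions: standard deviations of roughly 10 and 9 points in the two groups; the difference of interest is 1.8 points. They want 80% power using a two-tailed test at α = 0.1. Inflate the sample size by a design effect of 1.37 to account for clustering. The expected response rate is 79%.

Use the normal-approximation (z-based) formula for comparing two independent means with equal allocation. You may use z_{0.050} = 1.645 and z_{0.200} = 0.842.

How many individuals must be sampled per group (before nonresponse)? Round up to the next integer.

n = 600 per group

n = (z_{α/2} + z_β)² · (σ₁² + σ₂²) / δ²
  = (1.645 + 0.842)² · (10² + 9² = 181) / 1.8²
  = 6.1852 · 181 / 3.24
  = 345.53
Design effect: 1.37 × 345.53 = 473.38.
Adjust for 79% response: 473.38 / 0.79 = 599.21.
Round up → n = 600 per group.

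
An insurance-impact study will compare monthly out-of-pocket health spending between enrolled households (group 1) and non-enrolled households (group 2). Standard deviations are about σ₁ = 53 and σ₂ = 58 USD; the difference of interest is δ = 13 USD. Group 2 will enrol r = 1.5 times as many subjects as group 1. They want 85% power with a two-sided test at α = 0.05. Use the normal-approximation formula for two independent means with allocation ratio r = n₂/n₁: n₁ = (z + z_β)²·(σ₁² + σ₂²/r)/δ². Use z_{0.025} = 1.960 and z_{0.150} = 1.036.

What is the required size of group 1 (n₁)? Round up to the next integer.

n₁ = 269

n₁ = (z_{α/2} + z_β)² · (σ₁² + σ₂²/r) / δ²
   = (1.960 + 1.036)² · (53² + 58²/1.5) / 13²
   = 8.9760 · (2809 + 2242.7) / 169
   = 8.9760 · 5051.7 / 169
   = 268.31
Round up → n₁ = 269; n₂ = r·n₁ = 1.5 × 269 = 404.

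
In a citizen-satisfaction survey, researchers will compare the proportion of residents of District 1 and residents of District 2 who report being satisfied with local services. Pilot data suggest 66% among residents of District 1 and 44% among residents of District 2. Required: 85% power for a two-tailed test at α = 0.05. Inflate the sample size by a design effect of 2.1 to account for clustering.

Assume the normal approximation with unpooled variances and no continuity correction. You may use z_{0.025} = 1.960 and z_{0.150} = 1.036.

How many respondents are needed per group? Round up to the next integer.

n = (z_{α/2} + z_β)² · [p₁(1−p₁) + p₂(1−p₂)] / (p₁ − p₂)²
  = (1.960 + 1.036)² · (0.66·0.34 + 0.44·0.56) / (0.22)²
  = (2.996)² · (0.2244 + 0.2464) / 0.0484
  = 8.9760 · 0.4708 / 0.0484
  = 87.31
Design effect: 2.1 × 87.31 = 183.36.
Round up → n = 184 per group.

n = 184 per group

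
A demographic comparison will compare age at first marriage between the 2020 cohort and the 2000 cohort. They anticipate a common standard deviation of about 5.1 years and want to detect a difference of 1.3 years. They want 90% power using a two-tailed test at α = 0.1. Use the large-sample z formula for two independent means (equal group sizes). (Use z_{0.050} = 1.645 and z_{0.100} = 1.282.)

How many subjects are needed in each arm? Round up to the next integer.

n = 264 per group

n = (z_{α/2} + z_β)² · (σ₁² + σ₂²) / δ²
  = (1.645 + 1.282)² · (2·5.1² = 52.02) / 1.3²
  = 8.5673 · 52.02 / 1.69
  = 263.71
Round up → n = 264 per group.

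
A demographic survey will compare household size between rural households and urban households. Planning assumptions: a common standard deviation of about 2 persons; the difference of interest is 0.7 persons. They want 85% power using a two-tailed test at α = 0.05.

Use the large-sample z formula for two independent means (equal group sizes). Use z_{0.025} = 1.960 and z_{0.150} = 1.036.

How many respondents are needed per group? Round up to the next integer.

n = 147 per group

n = (z_{α/2} + z_β)² · (σ₁² + σ₂²) / δ²
  = (1.960 + 1.036)² · (2·2² = 8) / 0.7²
  = 8.9760 · 8 / 0.49
  = 146.55
Round up → n = 147 per group.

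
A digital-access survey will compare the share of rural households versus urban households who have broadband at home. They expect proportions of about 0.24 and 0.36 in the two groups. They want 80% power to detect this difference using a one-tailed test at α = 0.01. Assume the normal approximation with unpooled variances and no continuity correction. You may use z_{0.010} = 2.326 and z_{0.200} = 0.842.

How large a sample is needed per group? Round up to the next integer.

n = (z_α + z_β)² · [p₁(1−p₁) + p₂(1−p₂)] / (p₁ − p₂)²
  = (2.326 + 0.842)² · (0.24·0.76 + 0.36·0.64) / (-0.12)²
  = (3.168)² · (0.1824 + 0.2304) / 0.0144
  = 10.0362 · 0.4128 / 0.0144
  = 287.71
Round up → n = 288 per group.

n = 288 per group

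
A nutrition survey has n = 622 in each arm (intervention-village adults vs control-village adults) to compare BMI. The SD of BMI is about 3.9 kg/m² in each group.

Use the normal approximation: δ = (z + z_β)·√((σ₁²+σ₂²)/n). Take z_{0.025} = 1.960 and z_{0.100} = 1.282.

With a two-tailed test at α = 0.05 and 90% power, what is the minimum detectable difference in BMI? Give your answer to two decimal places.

δ = (z_{α/2} + z_β) · √((σ₁²+σ₂²)/n)
  = (1.960 + 1.282) · √(30.42/622)
  = 3.242 · √0.04891
  = 3.242 · 0.2211
  = 0.7170

Minimum detectable difference ≈ 0.72 kg/m²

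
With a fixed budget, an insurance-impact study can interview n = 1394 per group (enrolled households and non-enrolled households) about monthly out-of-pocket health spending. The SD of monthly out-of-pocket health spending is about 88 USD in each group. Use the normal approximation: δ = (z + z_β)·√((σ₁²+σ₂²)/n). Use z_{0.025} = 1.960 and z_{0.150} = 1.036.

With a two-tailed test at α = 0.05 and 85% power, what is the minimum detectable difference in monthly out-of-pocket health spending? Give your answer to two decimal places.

δ = (z_{α/2} + z_β) · √((σ₁²+σ₂²)/n)
  = (1.960 + 1.036) · √(15488/1394)
  = 2.996 · √11.1105
  = 2.996 · 3.3332
  = 9.9864

Minimum detectable difference ≈ 9.99 USD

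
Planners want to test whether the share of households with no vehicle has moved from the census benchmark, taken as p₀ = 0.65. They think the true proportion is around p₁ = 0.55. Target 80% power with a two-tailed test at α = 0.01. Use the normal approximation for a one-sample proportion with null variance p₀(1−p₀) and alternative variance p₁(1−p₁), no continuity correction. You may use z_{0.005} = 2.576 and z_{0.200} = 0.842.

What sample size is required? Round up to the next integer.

n = 272

n = [z_{α/2}·√(p₀q₀) + z_β·√(p₁q₁)]² / (p₁ − p₀)²
  = [2.576·√(0.65·0.35) + 0.842·√(0.55·0.45)]² / (-0.10)²
  = [2.576·0.4770 + 0.842·0.4975]² / 0.0100
  = [1.6476]² / 0.0100
  = 271.45
Round up → n = 272.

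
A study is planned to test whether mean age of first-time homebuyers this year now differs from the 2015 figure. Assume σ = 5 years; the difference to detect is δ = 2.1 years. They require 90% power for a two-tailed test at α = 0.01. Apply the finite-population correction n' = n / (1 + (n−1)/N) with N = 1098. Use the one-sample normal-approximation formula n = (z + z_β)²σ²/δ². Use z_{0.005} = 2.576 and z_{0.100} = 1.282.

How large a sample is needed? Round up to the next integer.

n = 79

n = (z_{α/2} + z_β)² · σ² / δ²
  = (2.576 + 1.282)² · 5² / 2.1²
  = 14.8842 · 25 / 4.41
  = 84.38
Finite-population correction (N = 1098): 84.38 / (1 + (84.38 − 1)/1098) = 78.42.
Round up → n = 79.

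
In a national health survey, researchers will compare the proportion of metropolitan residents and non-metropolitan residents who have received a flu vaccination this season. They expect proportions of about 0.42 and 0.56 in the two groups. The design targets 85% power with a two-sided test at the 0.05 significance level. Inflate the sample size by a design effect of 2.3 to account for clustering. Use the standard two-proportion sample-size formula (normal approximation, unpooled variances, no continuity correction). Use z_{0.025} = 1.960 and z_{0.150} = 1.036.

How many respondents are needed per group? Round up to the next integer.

n = (z_{α/2} + z_β)² · [p₁(1−p₁) + p₂(1−p₂)] / (p₁ − p₂)²
  = (1.960 + 1.036)² · (0.42·0.58 + 0.56·0.44) / (-0.14)²
  = (2.996)² · (0.2436 + 0.2464) / 0.0196
  = 8.9760 · 0.4900 / 0.0196
  = 224.40
Design effect: 2.3 × 224.40 = 516.12.
Round up → n = 517 per group.

n = 517 per group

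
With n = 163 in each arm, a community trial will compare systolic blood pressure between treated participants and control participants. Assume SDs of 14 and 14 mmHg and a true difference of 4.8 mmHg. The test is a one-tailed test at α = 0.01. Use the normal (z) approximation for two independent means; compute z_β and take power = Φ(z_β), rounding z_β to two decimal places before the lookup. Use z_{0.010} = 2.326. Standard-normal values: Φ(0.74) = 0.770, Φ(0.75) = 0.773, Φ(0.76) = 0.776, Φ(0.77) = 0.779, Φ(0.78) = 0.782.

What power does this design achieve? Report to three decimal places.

z_β = δ·√(n/(σ₁²+σ₂²)) − z_α
    = 4.8 · √(163/392) − 2.326
    = 4.8 · 0.64484 − 2.326
    = 3.0952 − 2.326 = 0.7692 → 0.77
Power = Φ(0.77) = 0.779.

Power ≈ 0.779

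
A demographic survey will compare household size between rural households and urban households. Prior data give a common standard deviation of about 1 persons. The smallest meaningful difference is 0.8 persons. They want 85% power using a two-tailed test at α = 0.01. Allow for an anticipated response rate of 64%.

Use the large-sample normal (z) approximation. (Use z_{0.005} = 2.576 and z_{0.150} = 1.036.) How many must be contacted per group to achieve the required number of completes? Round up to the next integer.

n = (z_{α/2} + z_β)² · (σ₁² + σ₂²) / δ²
  = (2.576 + 1.036)² · (2·1² = 2) / 0.8²
  = 13.0465 · 2 / 0.64
  = 40.77
Adjust for 64% response: 40.77 / 0.64 = 63.70.
Round up → n = 64 per group.

n = 64 per group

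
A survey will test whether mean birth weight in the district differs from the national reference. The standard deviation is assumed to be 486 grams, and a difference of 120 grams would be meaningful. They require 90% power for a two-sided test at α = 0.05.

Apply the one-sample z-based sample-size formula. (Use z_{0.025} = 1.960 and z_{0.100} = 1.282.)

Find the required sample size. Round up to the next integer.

n = (z_{α/2} + z_β)² · σ² / δ²
  = (1.960 + 1.282)² · 486² / 120²
  = 10.5106 · 236196 / 14400
  = 172.40
Round up → n = 173.

n = 173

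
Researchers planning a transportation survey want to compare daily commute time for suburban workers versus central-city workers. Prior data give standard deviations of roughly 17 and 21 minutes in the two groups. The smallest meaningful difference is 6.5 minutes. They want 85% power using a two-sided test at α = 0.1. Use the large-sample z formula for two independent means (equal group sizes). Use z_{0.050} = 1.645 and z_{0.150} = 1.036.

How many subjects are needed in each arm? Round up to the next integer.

n = 125 per group

n = (z_{α/2} + z_β)² · (σ₁² + σ₂²) / δ²
  = (1.645 + 1.036)² · (17² + 21² = 730) / 6.5²
  = 7.1878 · 730 / 42.25
  = 124.19
Round up → n = 125 per group.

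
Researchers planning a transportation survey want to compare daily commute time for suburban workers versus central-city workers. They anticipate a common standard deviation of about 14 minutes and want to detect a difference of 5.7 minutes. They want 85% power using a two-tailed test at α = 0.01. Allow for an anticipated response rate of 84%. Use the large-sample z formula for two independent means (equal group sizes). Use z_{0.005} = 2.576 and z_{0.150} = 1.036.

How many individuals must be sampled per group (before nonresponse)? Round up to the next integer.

n = 188 per group

n = (z_{α/2} + z_β)² · (σ₁² + σ₂²) / δ²
  = (2.576 + 1.036)² · (2·14² = 392) / 5.7²
  = 13.0465 · 392 / 32.49
  = 157.41
Adjust for 84% response: 157.41 / 0.84 = 187.39.
Round up → n = 188 per group.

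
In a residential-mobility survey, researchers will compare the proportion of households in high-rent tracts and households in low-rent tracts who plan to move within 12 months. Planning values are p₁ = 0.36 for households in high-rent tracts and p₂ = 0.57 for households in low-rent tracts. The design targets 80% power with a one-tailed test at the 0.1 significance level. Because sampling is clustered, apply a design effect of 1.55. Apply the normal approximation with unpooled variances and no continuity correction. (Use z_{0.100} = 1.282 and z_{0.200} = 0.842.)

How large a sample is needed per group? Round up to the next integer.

n = (z_α + z_β)² · [p₁(1−p₁) + p₂(1−p₂)] / (p₁ − p₂)²
  = (1.282 + 0.842)² · (0.36·0.64 + 0.57·0.43) / (-0.21)²
  = (2.124)² · (0.2304 + 0.2451) / 0.0441
  = 4.5114 · 0.4755 / 0.0441
  = 48.64
Design effect: 1.55 × 48.64 = 75.40.
Round up → n = 76 per group.

n = 76 per group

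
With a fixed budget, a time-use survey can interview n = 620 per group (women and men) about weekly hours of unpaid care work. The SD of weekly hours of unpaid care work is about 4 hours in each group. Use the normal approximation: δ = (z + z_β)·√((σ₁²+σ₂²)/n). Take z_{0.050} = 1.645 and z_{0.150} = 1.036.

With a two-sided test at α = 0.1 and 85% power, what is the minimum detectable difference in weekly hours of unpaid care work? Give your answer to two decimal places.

Minimum detectable difference ≈ 0.61 hours

δ = (z_{α/2} + z_β) · √((σ₁²+σ₂²)/n)
  = (1.645 + 1.036) · √(32/620)
  = 2.681 · √0.05161
  = 2.681 · 0.2272
  = 0.6091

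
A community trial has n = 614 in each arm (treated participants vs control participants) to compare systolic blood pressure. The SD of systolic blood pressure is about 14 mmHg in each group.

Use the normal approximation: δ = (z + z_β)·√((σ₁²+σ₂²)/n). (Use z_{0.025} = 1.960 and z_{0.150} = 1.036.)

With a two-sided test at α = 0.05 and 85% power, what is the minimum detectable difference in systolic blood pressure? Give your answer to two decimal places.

Minimum detectable difference ≈ 2.39 mmHg

δ = (z_{α/2} + z_β) · √((σ₁²+σ₂²)/n)
  = (1.960 + 1.036) · √(392/614)
  = 2.996 · √0.63844
  = 2.996 · 0.7990
  = 2.3939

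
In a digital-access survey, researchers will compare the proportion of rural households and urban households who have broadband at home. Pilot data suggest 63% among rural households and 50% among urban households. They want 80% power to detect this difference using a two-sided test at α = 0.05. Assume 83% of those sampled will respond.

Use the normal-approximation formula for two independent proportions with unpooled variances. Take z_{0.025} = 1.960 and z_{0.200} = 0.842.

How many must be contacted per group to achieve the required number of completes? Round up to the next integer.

n = 271 per group

n = (z_{α/2} + z_β)² · [p₁(1−p₁) + p₂(1−p₂)] / (p₁ − p₂)²
  = (1.960 + 0.842)² · (0.63·0.37 + 0.50·0.50) / (0.13)²
  = (2.802)² · (0.2331 + 0.2500) / 0.0169
  = 7.8512 · 0.4831 / 0.0169
  = 224.43
Adjust for 83% response: 224.43 / 0.83 = 270.40.
Round up → n = 271 per group.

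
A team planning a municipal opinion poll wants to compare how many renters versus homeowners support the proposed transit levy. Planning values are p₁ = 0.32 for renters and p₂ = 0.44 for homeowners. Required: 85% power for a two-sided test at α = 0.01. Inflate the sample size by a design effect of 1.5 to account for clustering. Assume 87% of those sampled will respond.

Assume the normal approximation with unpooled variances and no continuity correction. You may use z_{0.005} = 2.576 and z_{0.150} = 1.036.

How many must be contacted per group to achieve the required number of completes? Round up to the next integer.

n = (z_{α/2} + z_β)² · [p₁(1−p₁) + p₂(1−p₂)] / (p₁ − p₂)²
  = (2.576 + 1.036)² · (0.32·0.68 + 0.44·0.56) / (-0.12)²
  = (3.612)² · (0.2176 + 0.2464) / 0.0144
  = 13.0465 · 0.4640 / 0.0144
  = 420.39
Design effect: 1.5 × 420.39 = 630.58.
Adjust for 87% response: 630.58 / 0.87 = 724.81.
Round up → n = 725 per group.

n = 725 per group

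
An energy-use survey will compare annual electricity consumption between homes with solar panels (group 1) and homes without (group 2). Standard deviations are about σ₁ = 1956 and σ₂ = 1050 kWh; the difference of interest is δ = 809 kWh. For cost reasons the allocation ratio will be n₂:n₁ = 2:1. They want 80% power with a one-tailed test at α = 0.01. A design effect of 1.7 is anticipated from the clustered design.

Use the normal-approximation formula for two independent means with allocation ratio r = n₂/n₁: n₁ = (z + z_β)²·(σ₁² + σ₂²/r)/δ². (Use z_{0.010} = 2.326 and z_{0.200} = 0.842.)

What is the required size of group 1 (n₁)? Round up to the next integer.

n₁ = (z_α + z_β)² · (σ₁² + σ₂²/r) / δ²
   = (2.326 + 0.842)² · (1956² + 1050²/2) / 809²
   = 10.0362 · (3825936 + 551250) / 654481
   = 10.0362 · 4377186 / 654481
   = 67.12
Design effect: 1.7 × 67.12 = 114.11.
Round up → n₁ = 115; n₂ = r·n₁ = 2 × 115 = 230.

n₁ = 115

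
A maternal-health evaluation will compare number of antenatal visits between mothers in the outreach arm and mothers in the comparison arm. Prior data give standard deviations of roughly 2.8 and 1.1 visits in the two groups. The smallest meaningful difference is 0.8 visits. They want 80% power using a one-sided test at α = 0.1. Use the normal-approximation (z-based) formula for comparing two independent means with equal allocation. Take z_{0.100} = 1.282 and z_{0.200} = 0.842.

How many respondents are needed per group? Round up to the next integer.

n = 64 per group

n = (z_α + z_β)² · (σ₁² + σ₂²) / δ²
  = (1.282 + 0.842)² · (2.8² + 1.1² = 9.05) / 0.8²
  = 4.5114 · 9.05 / 0.64
  = 63.79
Round up → n = 64 per group.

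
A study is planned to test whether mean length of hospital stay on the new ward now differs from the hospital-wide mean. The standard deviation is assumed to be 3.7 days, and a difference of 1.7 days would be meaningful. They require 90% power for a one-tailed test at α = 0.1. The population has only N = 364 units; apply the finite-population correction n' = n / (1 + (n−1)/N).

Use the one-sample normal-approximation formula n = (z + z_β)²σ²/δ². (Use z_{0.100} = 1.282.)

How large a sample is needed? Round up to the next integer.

n = (z_α + z_β)² · σ² / δ²
  = (1.282 + 1.282)² · 3.7² / 1.7²
  = 6.5741 · 13.69 / 2.89
  = 31.14
Finite-population correction (N = 364): 31.14 / (1 + (31.14 − 1)/364) = 28.76.
Round up → n = 29.

n = 29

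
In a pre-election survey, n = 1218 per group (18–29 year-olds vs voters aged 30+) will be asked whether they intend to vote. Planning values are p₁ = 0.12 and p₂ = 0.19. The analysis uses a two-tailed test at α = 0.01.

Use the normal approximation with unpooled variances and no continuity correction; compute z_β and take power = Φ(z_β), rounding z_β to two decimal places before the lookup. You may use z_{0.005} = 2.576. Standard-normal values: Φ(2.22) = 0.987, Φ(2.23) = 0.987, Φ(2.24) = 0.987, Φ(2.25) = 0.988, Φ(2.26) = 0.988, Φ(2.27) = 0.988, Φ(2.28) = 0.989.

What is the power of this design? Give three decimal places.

z_β = |p₁−p₂|·√(n/[p₁q₁+p₂q₂]) − z_{α/2}
    = 0.07 · √(1218/0.2595) − 2.576
    = 0.07 · 68.5102 − 2.576
    = 4.7957 − 2.576 = 2.2197 → 2.22
Power = Φ(2.22) = 0.987.

Power ≈ 0.987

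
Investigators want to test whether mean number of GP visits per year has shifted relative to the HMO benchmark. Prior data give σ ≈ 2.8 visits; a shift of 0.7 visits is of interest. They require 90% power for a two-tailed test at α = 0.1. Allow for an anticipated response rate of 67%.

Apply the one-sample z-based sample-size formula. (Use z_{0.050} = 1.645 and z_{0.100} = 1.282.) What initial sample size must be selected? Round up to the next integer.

n = (z_{α/2} + z_β)² · σ² / δ²
  = (1.645 + 1.282)² · 2.8² / 0.7²
  = 8.5673 · 7.84 / 0.49
  = 137.08
Adjust for 67% response: 137.08 / 0.67 = 204.59.
Round up → n = 205.

n = 205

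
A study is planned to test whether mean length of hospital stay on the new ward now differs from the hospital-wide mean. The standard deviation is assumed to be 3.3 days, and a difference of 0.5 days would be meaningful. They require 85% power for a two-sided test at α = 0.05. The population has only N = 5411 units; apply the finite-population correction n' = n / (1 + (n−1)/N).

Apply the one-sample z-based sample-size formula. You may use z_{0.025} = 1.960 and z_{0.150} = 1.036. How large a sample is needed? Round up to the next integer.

n = (z_{α/2} + z_β)² · σ² / δ²
  = (1.960 + 1.036)² · 3.3² / 0.5²
  = 8.9760 · 10.89 / 0.25
  = 391.00
Finite-population correction (N = 5411): 391.00 / (1 + (391.00 − 1)/5411) = 364.71.
Round up → n = 365.

n = 365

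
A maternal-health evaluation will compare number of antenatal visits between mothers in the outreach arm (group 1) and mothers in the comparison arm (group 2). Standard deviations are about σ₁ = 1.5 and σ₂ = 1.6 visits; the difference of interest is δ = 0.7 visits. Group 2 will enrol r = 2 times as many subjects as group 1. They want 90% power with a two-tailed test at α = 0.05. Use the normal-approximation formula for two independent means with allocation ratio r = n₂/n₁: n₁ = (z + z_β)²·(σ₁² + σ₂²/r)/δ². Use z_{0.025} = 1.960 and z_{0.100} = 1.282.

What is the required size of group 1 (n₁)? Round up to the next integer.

n₁ = (z_{α/2} + z_β)² · (σ₁² + σ₂²/r) / δ²
   = (1.960 + 1.282)² · (1.5² + 1.6²/2) / 0.7²
   = 10.5106 · (2.25 + 1.28) / 0.49
   = 10.5106 · 3.53 / 0.49
   = 75.72
Round up → n₁ = 76; n₂ = r·n₁ = 2 × 76 = 152.

n₁ = 76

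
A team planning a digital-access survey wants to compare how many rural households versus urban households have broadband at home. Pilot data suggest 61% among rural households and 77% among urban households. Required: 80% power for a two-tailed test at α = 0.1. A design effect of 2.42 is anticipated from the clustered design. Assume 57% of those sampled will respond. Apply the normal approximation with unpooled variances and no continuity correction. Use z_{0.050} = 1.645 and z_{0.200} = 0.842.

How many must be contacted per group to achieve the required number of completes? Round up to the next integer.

n = (z_{α/2} + z_β)² · [p₁(1−p₁) + p₂(1−p₂)] / (p₁ − p₂)²
  = (1.645 + 0.842)² · (0.61·0.39 + 0.77·0.23) / (-0.16)²
  = (2.487)² · (0.2379 + 0.1771) / 0.0256
  = 6.1852 · 0.4150 / 0.0256
  = 100.27
Design effect: 2.42 × 100.27 = 242.65.
Adjust for 57% response: 242.65 / 0.57 = 425.70.
Round up → n = 426 per group.

n = 426 per group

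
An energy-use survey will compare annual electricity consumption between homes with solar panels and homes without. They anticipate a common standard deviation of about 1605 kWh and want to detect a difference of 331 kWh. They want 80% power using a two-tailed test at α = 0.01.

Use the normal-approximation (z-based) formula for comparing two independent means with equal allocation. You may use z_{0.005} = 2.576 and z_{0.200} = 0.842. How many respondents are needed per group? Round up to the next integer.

n = 550 per group

n = (z_{α/2} + z_β)² · (σ₁² + σ₂²) / δ²
  = (2.576 + 0.842)² · (2·1605² = 5152050) / 331²
  = 11.6827 · 5152050 / 109561
  = 549.37
Round up → n = 550 per group.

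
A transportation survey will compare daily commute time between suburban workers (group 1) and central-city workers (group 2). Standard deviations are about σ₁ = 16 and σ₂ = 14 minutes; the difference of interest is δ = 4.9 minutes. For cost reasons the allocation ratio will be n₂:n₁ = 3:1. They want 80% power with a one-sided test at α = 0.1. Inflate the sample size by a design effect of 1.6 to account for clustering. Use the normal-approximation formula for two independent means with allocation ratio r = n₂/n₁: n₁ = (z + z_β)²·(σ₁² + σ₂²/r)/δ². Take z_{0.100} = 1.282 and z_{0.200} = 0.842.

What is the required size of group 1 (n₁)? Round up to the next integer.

n₁ = 97

n₁ = (z_α + z_β)² · (σ₁² + σ₂²/r) / δ²
   = (1.282 + 0.842)² · (16² + 14²/3) / 4.9²
   = 4.5114 · (256 + 65.3333) / 24.01
   = 4.5114 · 321.3333 / 24.01
   = 60.38
Design effect: 1.6 × 60.38 = 96.60.
Round up → n₁ = 97; n₂ = r·n₁ = 3 × 97 = 291.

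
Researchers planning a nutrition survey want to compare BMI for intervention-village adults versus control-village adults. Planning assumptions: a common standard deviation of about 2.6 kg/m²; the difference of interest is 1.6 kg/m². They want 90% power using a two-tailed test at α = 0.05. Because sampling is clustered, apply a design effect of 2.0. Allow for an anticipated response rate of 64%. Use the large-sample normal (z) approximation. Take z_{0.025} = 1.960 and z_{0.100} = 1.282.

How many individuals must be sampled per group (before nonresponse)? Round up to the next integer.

n = 174 per group

n = (z_{α/2} + z_β)² · (σ₁² + σ₂²) / δ²
  = (1.960 + 1.282)² · (2·2.6² = 13.52) / 1.6²
  = 10.5106 · 13.52 / 2.56
  = 55.51
Design effect: 2.0 × 55.51 = 111.02.
Adjust for 64% response: 111.02 / 0.64 = 173.47.
Round up → n = 174 per group.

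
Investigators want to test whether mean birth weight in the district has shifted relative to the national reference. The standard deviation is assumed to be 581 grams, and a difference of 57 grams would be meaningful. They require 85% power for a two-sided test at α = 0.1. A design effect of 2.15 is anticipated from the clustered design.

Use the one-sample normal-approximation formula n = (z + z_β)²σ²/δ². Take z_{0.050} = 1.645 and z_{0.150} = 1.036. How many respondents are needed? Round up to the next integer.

n = 1606

n = (z_{α/2} + z_β)² · σ² / δ²
  = (1.645 + 1.036)² · 581² / 57²
  = 7.1878 · 337561 / 3249
  = 746.79
Design effect: 2.15 × 746.79 = 1605.59.
Round up → n = 1606.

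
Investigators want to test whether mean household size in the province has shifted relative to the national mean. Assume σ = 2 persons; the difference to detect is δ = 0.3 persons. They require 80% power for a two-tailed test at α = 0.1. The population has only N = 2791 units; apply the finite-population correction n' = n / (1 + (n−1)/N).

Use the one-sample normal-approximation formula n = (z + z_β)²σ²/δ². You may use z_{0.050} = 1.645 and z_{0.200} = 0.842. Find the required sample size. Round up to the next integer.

n = (z_{α/2} + z_β)² · σ² / δ²
  = (1.645 + 0.842)² · 2² / 0.3²
  = 6.1852 · 4 / 0.09
  = 274.90
Finite-population correction (N = 2791): 274.90 / (1 + (274.90 − 1)/2791) = 250.33.
Round up → n = 251.

n = 251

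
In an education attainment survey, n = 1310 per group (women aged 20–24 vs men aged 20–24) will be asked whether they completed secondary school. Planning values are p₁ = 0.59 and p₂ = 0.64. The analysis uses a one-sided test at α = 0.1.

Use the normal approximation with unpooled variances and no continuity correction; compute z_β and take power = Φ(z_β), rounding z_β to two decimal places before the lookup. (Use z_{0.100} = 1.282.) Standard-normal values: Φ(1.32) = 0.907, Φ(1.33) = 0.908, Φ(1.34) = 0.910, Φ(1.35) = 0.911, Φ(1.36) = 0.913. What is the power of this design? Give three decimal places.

z_β = |p₁−p₂|·√(n/[p₁q₁+p₂q₂]) − z_α
    = 0.05 · √(1310/0.4723) − 1.282
    = 0.05 · 52.6656 − 1.282
    = 2.6333 − 1.282 = 1.3513 → 1.35
Power = Φ(1.35) = 0.911.

Power ≈ 0.911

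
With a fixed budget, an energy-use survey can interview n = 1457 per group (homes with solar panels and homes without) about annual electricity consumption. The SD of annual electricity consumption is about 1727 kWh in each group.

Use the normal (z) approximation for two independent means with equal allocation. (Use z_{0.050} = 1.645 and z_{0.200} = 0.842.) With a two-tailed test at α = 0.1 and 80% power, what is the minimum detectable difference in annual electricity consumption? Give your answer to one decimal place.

Minimum detectable difference ≈ 159.1 kWh

δ = (z_{α/2} + z_β) · √((σ₁²+σ₂²)/n)
  = (1.645 + 0.842) · √(5965058/1457)
  = 2.487 · √4094.1
  = 2.487 · 63.9849
  = 159.1305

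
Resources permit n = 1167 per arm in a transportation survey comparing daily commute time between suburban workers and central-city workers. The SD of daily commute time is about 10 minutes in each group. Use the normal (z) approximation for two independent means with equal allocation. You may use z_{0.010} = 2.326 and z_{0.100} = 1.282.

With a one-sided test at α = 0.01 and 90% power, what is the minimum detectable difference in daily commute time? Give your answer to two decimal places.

δ = (z_α + z_β) · √((σ₁²+σ₂²)/n)
  = (2.326 + 1.282) · √(200/1167)
  = 3.608 · √0.17138
  = 3.608 · 0.4140
  = 1.4936

Minimum detectable difference ≈ 1.49 minutes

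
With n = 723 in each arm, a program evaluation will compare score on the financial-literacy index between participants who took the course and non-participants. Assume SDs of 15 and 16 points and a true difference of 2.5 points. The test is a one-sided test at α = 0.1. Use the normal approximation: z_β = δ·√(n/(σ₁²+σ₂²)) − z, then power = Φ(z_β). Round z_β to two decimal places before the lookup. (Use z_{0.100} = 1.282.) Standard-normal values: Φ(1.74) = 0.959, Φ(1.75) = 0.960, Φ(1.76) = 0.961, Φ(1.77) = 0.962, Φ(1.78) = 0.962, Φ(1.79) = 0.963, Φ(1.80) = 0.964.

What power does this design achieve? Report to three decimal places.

z_β = δ·√(n/(σ₁²+σ₂²)) − z_α
    = 2.5 · √(723/481) − 1.282
    = 2.5 · 1.22602 − 1.282
    = 3.0650 − 1.282 = 1.7830 → 1.78
Power = Φ(1.78) = 0.962.

Power ≈ 0.962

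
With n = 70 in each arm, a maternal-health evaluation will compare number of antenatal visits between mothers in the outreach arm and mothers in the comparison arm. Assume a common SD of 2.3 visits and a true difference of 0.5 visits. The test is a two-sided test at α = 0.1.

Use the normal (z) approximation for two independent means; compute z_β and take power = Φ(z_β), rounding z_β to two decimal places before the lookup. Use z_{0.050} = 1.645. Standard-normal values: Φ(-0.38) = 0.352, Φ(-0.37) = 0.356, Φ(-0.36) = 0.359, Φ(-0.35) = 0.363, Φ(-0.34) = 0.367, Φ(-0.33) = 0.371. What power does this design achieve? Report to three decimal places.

z_β = δ·√(n/(σ₁²+σ₂²)) − z_{α/2}
    = 0.5 · √(70/10.58) − 1.645
    = 0.5 · 2.57221 − 1.645
    = 1.2861 − 1.645 = -0.3589 → -0.36
Power = Φ(-0.36) = 0.359.

Power ≈ 0.359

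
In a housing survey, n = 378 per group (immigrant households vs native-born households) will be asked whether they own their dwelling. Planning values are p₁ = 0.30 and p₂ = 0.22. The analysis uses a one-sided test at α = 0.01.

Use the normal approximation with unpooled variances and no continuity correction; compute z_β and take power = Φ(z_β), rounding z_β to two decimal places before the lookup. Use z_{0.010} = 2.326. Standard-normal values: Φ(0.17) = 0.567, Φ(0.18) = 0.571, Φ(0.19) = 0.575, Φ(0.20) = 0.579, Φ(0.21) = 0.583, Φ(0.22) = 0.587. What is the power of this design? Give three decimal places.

Power ≈ 0.575

z_β = |p₁−p₂|·√(n/[p₁q₁+p₂q₂]) − z_α
    = 0.08 · √(378/0.3816) − 2.326
    = 0.08 · 31.4733 − 2.326
    = 2.5179 − 2.326 = 0.1919 → 0.19
Power = Φ(0.19) = 0.575.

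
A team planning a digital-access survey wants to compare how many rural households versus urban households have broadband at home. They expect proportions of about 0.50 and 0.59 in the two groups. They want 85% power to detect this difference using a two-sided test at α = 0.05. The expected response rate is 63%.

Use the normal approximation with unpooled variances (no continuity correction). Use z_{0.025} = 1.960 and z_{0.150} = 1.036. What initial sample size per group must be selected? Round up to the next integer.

n = 866 per group

n = (z_{α/2} + z_β)² · [p₁(1−p₁) + p₂(1−p₂)] / (p₁ − p₂)²
  = (1.960 + 1.036)² · (0.50·0.50 + 0.59·0.41) / (-0.09)²
  = (2.996)² · (0.2500 + 0.2419) / 0.0081
  = 8.9760 · 0.4919 / 0.0081
  = 545.10
Adjust for 63% response: 545.10 / 0.63 = 865.24.
Round up → n = 866 per group.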